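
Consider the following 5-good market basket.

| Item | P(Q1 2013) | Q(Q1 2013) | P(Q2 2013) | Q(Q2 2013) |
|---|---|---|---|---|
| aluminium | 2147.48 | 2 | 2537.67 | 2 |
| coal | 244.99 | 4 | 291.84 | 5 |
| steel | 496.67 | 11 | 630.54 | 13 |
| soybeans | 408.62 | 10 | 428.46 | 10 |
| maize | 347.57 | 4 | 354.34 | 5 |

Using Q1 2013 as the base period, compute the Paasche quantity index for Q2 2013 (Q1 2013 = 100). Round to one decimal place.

Paasche quantity index uses current-period prices as weights.
ΣP(Q2 2013)·Q(Q2 2013) = 2537.67×2 + 291.84×5 + 630.54×13 + 428.46×10 + 354.34×5 = 5075.34 + 1459.2 + 8197.02 + 4284.6 + 1771.7 = 20787.86
ΣP(Q2 2013)·Q(Q1 2013) = 2537.67×2 + 291.84×4 + 630.54×11 + 428.46×10 + 354.34×4 = 5075.34 + 1167.36 + 6935.94 + 4284.6 + 1417.36 = 18880.6
Index = 20787.86 / 18880.6 × 100 = 110.1017

110.1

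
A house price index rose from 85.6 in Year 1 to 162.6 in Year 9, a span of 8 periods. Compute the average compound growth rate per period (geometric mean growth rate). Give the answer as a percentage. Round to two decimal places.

Growth factor = (162.6/85.6)^(1/8) = (1.899533)^(1/8) = 1.083505
Growth rate = 1.083505 − 1 = 0.083505 = 8.3505%

8.35%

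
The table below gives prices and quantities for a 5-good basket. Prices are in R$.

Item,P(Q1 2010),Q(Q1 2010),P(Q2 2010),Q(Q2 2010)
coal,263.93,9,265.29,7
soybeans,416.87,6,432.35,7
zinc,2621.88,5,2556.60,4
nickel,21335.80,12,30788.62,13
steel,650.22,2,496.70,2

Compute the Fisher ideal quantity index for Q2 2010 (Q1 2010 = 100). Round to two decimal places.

107.00

Laspeyres component (base-period weights):
ΣP(Q1 2010)Q(Q2 2010) = 263.93×7 + 416.87×7 + 2621.88×4 + 21335.80×13 + 650.22×2 = 1847.51 + 2918.09 + 10487.52 + 277365.4 + 1300.44 = 293918.96
ΣP(Q1 2010)Q(Q1 2010) = 263.93×9 + 416.87×6 + 2621.88×5 + 21335.80×12 + 650.22×2 = 2375.37 + 2501.22 + 13109.4 + 256029.6 + 1300.44 = 275316.03
L = 293918.96 / 275316.03 × 100 = 106.7569
Paasche component (current-period weights):
ΣP(Q2 2010)Q(Q2 2010) = 265.29×7 + 432.35×7 + 2556.60×4 + 30788.62×13 + 496.70×2 = 1857.03 + 3026.45 + 10226.4 + 400252.06 + 993.4 = 416355.34
ΣP(Q2 2010)Q(Q1 2010) = 265.29×9 + 432.35×6 + 2556.60×5 + 30788.62×12 + 496.70×2 = 2387.61 + 2594.1 + 12783 + 369463.44 + 993.4 = 388221.55
P = 416355.34 / 388221.55 × 100 = 107.2468
Fisher = √(L × P) = √(106.7569 × 107.2468) = 107.0016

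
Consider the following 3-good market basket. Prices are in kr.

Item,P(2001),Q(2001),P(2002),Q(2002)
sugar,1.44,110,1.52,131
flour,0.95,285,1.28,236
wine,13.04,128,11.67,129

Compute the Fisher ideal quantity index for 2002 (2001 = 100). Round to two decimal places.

Laspeyres component (base-period weights):
ΣP(2001)Q(2002) = 1.44×131 + 0.95×236 + 13.04×129 = 188.64 + 224.2 + 1682.16 = 2095
ΣP(2001)Q(2001) = 1.44×110 + 0.95×285 + 13.04×128 = 158.4 + 270.75 + 1669.12 = 2098.27
L = 2095 / 2098.27 × 100 = 99.8442
Paasche component (current-period weights):
ΣP(2002)Q(2002) = 1.52×131 + 1.28×236 + 11.67×129 = 199.12 + 302.08 + 1505.43 = 2006.63
ΣP(2002)Q(2001) = 1.52×110 + 1.28×285 + 11.67×128 = 167.2 + 364.8 + 1493.76 = 2025.76
P = 2006.63 / 2025.76 × 100 = 99.0557
Fisher = √(L × P) = √(99.8442 × 99.0557) = 99.4491

99.45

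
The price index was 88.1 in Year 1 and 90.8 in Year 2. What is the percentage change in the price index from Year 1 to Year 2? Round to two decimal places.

Change = (90.8 − 88.1) / 88.1 × 100
       = 2.7 / 88.1 × 100 = 3.0647%

3.06%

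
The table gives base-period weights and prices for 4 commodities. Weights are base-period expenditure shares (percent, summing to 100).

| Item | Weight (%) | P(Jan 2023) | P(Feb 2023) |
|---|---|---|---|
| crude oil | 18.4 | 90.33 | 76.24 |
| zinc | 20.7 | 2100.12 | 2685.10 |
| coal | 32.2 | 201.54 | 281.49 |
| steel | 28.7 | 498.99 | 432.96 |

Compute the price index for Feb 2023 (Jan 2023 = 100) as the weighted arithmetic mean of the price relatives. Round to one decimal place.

111.9

crude oil: 18.4 × (76.24/90.33) = 18.4 × 0.844016 = 15.5299
zinc: 20.7 × (2685.10/2100.12) = 20.7 × 1.278546 = 26.4659
coal: 32.2 × (281.49/201.54) = 32.2 × 1.396695 = 44.9736
steel: 28.7 × (432.96/498.99) = 28.7 × 0.867673 = 24.9022
Index = Σ wᵢ·(p₁ᵢ/p₀ᵢ) = 15.5299 + 26.4659 + 44.9736 + 24.9022 = 111.8716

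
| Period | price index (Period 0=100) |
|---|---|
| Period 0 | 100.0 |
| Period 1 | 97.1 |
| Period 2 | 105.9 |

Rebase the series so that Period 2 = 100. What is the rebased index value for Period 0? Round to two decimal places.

94.43

Rebased(Period 0) = 100.0 / 105.9 × 100 = 94.4287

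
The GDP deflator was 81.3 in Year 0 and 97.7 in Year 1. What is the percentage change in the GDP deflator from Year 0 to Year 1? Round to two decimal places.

20.17%

Change = (97.7 − 81.3) / 81.3 × 100
       = 16.4 / 81.3 × 100 = 20.1722%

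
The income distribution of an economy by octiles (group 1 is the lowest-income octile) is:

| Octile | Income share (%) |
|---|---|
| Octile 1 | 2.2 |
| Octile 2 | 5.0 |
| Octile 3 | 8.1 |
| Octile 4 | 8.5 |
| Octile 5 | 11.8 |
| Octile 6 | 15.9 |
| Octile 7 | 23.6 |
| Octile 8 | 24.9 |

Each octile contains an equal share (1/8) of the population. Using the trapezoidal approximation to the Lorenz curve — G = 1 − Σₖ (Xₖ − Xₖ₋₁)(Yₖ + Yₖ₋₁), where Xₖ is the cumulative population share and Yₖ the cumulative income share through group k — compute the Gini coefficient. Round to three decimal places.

Cumulative income shares Yₖ: 0.0220, 0.0720, 0.1530, 0.2380, 0.3560, 0.5150, 0.7510, 1.0000
Σ (Xₖ−Xₖ₋₁)(Yₖ+Yₖ₋₁) = (1/8)(0.0220+0.0000) + (1/8)(0.0720+0.0220) + (1/8)(0.1530+0.0720) + (1/8)(0.2380+0.1530) + (1/8)(0.3560+0.2380) + (1/8)(0.5150+0.3560) + (1/8)(0.7510+0.5150) + (1/8)(1.0000+0.7510)
  = 0.0028 + 0.0118 + 0.0281 + 0.0489 + 0.0743 + 0.1089 + 0.1583 + 0.2189 = 0.6518
G = 1 − 0.6518 = 0.3482

0.348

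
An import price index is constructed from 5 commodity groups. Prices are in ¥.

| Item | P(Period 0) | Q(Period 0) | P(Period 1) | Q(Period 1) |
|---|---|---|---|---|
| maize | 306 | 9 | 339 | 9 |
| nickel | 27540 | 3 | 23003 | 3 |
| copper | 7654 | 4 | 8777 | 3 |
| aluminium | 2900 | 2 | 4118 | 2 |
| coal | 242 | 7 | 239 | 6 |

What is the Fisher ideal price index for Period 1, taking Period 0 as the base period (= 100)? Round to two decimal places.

Laspeyres component (base-period weights):
ΣP(Period 1)Q(Period 0) = 339×9 + 23003×3 + 8777×4 + 4118×2 + 239×7 = 3051 + 69009 + 35108 + 8236 + 1673 = 117077
ΣP(Period 0)Q(Period 0) = 306×9 + 27540×3 + 7654×4 + 2900×2 + 242×7 = 2754 + 82620 + 30616 + 5800 + 1694 = 123484
L = 117077 / 123484 × 100 = 94.8115
Paasche component (current-period weights):
ΣP(Period 1)Q(Period 1) = 339×9 + 23003×3 + 8777×3 + 4118×2 + 239×6 = 3051 + 69009 + 26331 + 8236 + 1434 = 108061
ΣP(Period 0)Q(Period 1) = 306×9 + 27540×3 + 7654×3 + 2900×2 + 242×6 = 2754 + 82620 + 22962 + 5800 + 1452 = 115588
P = 108061 / 115588 × 100 = 93.4881
Fisher = √(L × P) = √(94.8115 × 93.4881) = 94.1475

94.15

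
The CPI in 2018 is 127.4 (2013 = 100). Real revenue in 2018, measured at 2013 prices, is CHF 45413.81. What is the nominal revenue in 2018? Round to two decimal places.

Nominal = Real × (Index/100) = 45413.81 × (127.4/100)
        = 45413.81 × 1.274 = 57857.1939

57857.19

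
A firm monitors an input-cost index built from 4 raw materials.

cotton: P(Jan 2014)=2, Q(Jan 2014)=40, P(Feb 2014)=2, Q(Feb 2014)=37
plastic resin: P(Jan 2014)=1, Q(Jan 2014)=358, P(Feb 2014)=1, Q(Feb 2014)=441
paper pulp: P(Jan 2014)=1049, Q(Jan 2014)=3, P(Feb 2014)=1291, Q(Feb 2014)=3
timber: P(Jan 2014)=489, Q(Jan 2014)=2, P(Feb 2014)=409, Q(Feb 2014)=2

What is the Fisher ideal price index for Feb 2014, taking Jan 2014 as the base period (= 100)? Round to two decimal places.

Laspeyres component (base-period weights):
ΣP(Feb 2014)Q(Jan 2014) = 2×40 + 1×358 + 1291×3 + 409×2 = 80 + 358 + 3873 + 818 = 5129
ΣP(Jan 2014)Q(Jan 2014) = 2×40 + 1×358 + 1049×3 + 489×2 = 80 + 358 + 3147 + 978 = 4563
L = 5129 / 4563 × 100 = 112.4041
Paasche component (current-period weights):
ΣP(Feb 2014)Q(Feb 2014) = 2×37 + 1×441 + 1291×3 + 409×2 = 74 + 441 + 3873 + 818 = 5206
ΣP(Jan 2014)Q(Feb 2014) = 2×37 + 1×441 + 1049×3 + 489×2 = 74 + 441 + 3147 + 978 = 4640
P = 5206 / 4640 × 100 = 112.1983
Fisher = √(L × P) = √(112.4041 × 112.1983) = 112.3012

112.30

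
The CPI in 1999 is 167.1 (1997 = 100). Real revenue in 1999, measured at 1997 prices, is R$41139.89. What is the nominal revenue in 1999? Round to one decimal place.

68744.8

Nominal = Real × (Index/100) = 41139.89 × (167.1/100)
        = 41139.89 × 1.671 = 68744.7562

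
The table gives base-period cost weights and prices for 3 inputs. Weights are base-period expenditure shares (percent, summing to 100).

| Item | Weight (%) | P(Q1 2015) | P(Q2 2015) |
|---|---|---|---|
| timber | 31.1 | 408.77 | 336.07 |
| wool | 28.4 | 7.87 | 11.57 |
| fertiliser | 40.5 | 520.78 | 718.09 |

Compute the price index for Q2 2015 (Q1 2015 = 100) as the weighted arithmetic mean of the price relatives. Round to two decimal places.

timber: 31.1 × (336.07/408.77) = 31.1 × 0.822149 = 25.5688
wool: 28.4 × (11.57/7.87) = 28.4 × 1.470140 = 41.7520
fertiliser: 40.5 × (718.09/520.78) = 40.5 × 1.378874 = 55.8444
Index = Σ wᵢ·(p₁ᵢ/p₀ᵢ) = 25.5688 + 41.7520 + 55.8444 = 123.1652

123.17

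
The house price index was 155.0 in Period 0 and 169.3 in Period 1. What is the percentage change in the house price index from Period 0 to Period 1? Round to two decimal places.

9.23%

Change = (169.3 − 155.0) / 155.0 × 100
       = 14.3 / 155.0 × 100 = 9.2258%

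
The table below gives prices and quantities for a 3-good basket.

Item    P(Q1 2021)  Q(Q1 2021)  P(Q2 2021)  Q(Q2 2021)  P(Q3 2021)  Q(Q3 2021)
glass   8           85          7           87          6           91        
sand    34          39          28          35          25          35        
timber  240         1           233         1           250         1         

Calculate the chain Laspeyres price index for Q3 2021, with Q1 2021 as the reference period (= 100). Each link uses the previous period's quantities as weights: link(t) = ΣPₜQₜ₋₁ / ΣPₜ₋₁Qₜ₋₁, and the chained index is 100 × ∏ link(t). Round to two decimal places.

Link Q1 2021→Q2 2021:
ΣP(Q2 2021)Q(Q1 2021) = 7×85 + 28×39 + 233×1 = 595 + 1092 + 233 = 1920
ΣP(Q1 2021)Q(Q1 2021) = 8×85 + 34×39 + 240×1 = 680 + 1326 + 240 = 2246
link = 1920/2246 = 0.854853
Link Q2 2021→Q3 2021:
ΣP(Q3 2021)Q(Q2 2021) = 6×87 + 25×35 + 250×1 = 522 + 875 + 250 = 1647
ΣP(Q2 2021)Q(Q2 2021) = 7×87 + 28×35 + 233×1 = 609 + 980 + 233 = 1822
link = 1647/1822 = 0.903952
Chained index = 100 × 0.854853 × 0.903952 = 77.2746

77.27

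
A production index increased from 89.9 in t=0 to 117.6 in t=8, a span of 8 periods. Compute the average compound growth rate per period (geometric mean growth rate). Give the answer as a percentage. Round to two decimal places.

Growth factor = (117.6/89.9)^(1/8) = (1.308120)^(1/8) = 1.034144
Growth rate = 1.034144 − 1 = 0.034144 = 3.4144%

3.41%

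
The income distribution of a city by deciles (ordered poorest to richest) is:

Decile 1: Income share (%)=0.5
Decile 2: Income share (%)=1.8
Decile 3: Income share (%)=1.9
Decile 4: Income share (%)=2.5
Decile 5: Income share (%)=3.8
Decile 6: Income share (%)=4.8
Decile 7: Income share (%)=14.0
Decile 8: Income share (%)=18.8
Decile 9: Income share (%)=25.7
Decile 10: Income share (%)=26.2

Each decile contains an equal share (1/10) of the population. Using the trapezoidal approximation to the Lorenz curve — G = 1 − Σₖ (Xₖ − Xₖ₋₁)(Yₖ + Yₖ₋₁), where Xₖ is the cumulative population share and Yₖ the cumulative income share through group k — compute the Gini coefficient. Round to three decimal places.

0.519

Cumulative income shares Yₖ: 0.0050, 0.0230, 0.0420, 0.0670, 0.1050, 0.1530, 0.2930, 0.4810, 0.7380, 1.0000
Σ (Xₖ−Xₖ₋₁)(Yₖ+Yₖ₋₁) = (1/10)(0.0050+0.0000) + (1/10)(0.0230+0.0050) + (1/10)(0.0420+0.0230) + (1/10)(0.0670+0.0420) + (1/10)(0.1050+0.0670) + (1/10)(0.1530+0.1050) + (1/10)(0.2930+0.1530) + (1/10)(0.4810+0.2930) + (1/10)(0.7380+0.4810) + (1/10)(1.0000+0.7380)
  = 0.0005 + 0.0028 + 0.0065 + 0.0109 + 0.0172 + 0.0258 + 0.0446 + 0.0774 + 0.1219 + 0.1738 = 0.4814
G = 1 − 0.4814 = 0.5186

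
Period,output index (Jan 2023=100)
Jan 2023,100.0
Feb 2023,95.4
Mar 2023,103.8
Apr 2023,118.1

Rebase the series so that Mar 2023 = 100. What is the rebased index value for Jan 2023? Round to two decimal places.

Rebased(Jan 2023) = 100.0 / 103.8 × 100 = 96.3391

96.34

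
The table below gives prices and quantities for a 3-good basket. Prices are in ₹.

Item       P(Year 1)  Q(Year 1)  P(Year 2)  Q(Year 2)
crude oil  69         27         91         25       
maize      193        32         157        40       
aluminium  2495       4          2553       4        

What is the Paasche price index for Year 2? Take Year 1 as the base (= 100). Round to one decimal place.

96.6

Paasche price index uses current-period quantities as weights.
ΣP(Year 2)·Q(Year 2) = 91×25 + 157×40 + 2553×4 = 2275 + 6280 + 10212 = 18767
ΣP(Year 1)·Q(Year 2) = 69×25 + 193×40 + 2495×4 = 1725 + 7720 + 9980 = 19425
Index = 18767 / 19425 × 100 = 96.6126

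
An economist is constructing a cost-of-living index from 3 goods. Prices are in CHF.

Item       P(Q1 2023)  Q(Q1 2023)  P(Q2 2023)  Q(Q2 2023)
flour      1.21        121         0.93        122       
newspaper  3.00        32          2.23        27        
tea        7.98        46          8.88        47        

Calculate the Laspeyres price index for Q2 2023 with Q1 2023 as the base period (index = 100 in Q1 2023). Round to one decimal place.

97.2

Laspeyres price index uses base-period quantities as weights.
ΣP(Q2 2023)·Q(Q1 2023) = 0.93×121 + 2.23×32 + 8.88×46 = 112.53 + 71.36 + 408.48 = 592.37
ΣP(Q1 2023)·Q(Q1 2023) = 1.21×121 + 3.00×32 + 7.98×46 = 146.41 + 96 + 367.08 = 609.49
Index = 592.37 / 609.49 × 100 = 97.1911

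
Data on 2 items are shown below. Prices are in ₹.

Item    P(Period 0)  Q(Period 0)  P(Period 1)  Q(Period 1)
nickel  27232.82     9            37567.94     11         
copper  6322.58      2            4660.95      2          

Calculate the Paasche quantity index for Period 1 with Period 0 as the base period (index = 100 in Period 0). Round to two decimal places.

121.63

Paasche quantity index uses current-period prices as weights.
ΣP(Period 1)·Q(Period 1) = 37567.94×11 + 4660.95×2 = 413247.34 + 9321.9 = 422569.24
ΣP(Period 1)·Q(Period 0) = 37567.94×9 + 4660.95×2 = 338111.46 + 9321.9 = 347433.36
Index = 422569.24 / 347433.36 × 100 = 121.6260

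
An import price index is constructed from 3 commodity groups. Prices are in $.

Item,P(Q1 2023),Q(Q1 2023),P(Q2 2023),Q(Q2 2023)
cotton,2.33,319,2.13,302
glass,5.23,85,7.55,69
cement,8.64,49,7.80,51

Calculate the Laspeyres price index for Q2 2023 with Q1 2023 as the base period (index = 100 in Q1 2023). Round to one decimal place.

Laspeyres price index uses base-period quantities as weights.
ΣP(Q2 2023)·Q(Q1 2023) = 2.13×319 + 7.55×85 + 7.80×49 = 679.47 + 641.75 + 382.2 = 1703.42
ΣP(Q1 2023)·Q(Q1 2023) = 2.33×319 + 5.23×85 + 8.64×49 = 743.27 + 444.55 + 423.36 = 1611.18
Index = 1703.42 / 1611.18 × 100 = 105.7250

105.7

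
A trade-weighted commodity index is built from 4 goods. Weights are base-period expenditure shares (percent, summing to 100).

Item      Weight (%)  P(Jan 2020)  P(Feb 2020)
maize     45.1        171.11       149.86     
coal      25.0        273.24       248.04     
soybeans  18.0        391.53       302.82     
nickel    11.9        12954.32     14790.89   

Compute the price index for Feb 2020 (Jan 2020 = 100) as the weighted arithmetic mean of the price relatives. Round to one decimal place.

89.7

maize: 45.1 × (149.86/171.11) = 45.1 × 0.875811 = 39.4991
coal: 25.0 × (248.04/273.24) = 25.0 × 0.907773 = 22.6943
soybeans: 18.0 × (302.82/391.53) = 18.0 × 0.773427 = 13.9217
nickel: 11.9 × (14790.89/12954.32) = 11.9 × 1.141773 = 13.5871
Index = Σ wᵢ·(p₁ᵢ/p₀ᵢ) = 39.4991 + 22.6943 + 13.9217 + 13.5871 = 89.7022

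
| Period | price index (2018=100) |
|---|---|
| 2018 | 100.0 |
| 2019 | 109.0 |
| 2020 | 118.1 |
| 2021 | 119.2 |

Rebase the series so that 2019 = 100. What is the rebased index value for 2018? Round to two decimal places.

Rebased(2018) = 100.0 / 109.0 × 100 = 91.7431

91.74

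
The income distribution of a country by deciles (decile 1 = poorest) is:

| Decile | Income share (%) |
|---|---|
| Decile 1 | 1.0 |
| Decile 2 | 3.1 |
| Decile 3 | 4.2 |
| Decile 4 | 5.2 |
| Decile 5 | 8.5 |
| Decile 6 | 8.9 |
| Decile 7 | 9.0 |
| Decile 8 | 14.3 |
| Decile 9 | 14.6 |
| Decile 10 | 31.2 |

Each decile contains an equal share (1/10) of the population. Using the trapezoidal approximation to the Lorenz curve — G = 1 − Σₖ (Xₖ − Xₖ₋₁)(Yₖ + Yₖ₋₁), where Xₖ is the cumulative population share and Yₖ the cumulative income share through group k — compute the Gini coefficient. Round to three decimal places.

0.415

Cumulative income shares Yₖ: 0.0100, 0.0410, 0.0830, 0.1350, 0.2200, 0.3090, 0.3990, 0.5420, 0.6880, 1.0000
Σ (Xₖ−Xₖ₋₁)(Yₖ+Yₖ₋₁) = (1/10)(0.0100+0.0000) + (1/10)(0.0410+0.0100) + (1/10)(0.0830+0.0410) + (1/10)(0.1350+0.0830) + (1/10)(0.2200+0.1350) + (1/10)(0.3090+0.2200) + (1/10)(0.3990+0.3090) + (1/10)(0.5420+0.3990) + (1/10)(0.6880+0.5420) + (1/10)(1.0000+0.6880)
  = 0.0010 + 0.0051 + 0.0124 + 0.0218 + 0.0355 + 0.0529 + 0.0708 + 0.0941 + 0.1230 + 0.1688 = 0.5854
G = 1 − 0.5854 = 0.4146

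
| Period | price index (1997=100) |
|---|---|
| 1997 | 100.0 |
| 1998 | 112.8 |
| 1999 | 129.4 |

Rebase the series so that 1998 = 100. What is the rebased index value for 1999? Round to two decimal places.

Rebased(1999) = 129.4 / 112.8 × 100 = 114.7163

114.72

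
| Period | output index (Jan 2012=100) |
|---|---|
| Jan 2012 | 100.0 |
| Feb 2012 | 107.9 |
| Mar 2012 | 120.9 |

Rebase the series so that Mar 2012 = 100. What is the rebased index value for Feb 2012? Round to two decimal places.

Rebased(Feb 2012) = 107.9 / 120.9 × 100 = 89.2473

89.25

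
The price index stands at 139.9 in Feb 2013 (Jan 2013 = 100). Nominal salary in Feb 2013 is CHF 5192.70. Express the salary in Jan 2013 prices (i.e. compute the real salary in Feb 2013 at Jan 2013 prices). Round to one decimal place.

3711.7

Real = Nominal ÷ (Index/100) = 5192.70 ÷ (139.9/100)
     = 5192.70 ÷ 1.399 = 3711.7227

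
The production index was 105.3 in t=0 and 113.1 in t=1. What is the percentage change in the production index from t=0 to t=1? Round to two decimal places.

Change = (113.1 − 105.3) / 105.3 × 100
       = 7.8 / 105.3 × 100 = 7.4074%

7.41%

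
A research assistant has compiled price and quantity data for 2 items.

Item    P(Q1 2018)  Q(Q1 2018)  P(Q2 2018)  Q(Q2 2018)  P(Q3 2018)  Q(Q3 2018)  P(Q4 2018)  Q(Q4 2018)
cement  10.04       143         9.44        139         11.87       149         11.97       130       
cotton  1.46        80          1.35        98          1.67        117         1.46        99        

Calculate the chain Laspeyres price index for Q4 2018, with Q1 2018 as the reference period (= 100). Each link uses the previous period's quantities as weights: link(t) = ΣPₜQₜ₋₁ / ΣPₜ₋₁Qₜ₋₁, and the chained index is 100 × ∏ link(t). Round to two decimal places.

Link Q1 2018→Q2 2018:
ΣP(Q2 2018)Q(Q1 2018) = 9.44×143 + 1.35×80 = 1349.92 + 108 = 1457.92
ΣP(Q1 2018)Q(Q1 2018) = 10.04×143 + 1.46×80 = 1435.72 + 116.8 = 1552.52
link = 1457.92/1552.52 = 0.939067
Link Q2 2018→Q3 2018:
ΣP(Q3 2018)Q(Q2 2018) = 11.87×139 + 1.67×98 = 1649.93 + 163.66 = 1813.59
ΣP(Q2 2018)Q(Q2 2018) = 9.44×139 + 1.35×98 = 1312.16 + 132.3 = 1444.46
link = 1813.59/1444.46 = 1.255549
Link Q3 2018→Q4 2018:
ΣP(Q4 2018)Q(Q3 2018) = 11.97×149 + 1.46×117 = 1783.53 + 170.82 = 1954.35
ΣP(Q3 2018)Q(Q3 2018) = 11.87×149 + 1.67×117 = 1768.63 + 195.39 = 1964.02
link = 1954.35/1964.02 = 0.995076
Chained index = 100 × 0.939067 × 1.255549 × 0.995076 = 117.3239

117.32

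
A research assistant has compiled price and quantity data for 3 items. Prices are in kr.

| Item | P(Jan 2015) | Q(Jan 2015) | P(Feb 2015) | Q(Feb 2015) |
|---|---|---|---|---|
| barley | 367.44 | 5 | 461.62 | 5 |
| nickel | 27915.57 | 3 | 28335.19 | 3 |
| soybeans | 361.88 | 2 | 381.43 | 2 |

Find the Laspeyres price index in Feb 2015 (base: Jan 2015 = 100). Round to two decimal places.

102.05

Laspeyres price index uses base-period quantities as weights.
ΣP(Feb 2015)·Q(Jan 2015) = 461.62×5 + 28335.19×3 + 381.43×2 = 2308.1 + 85005.57 + 762.86 = 88076.53
ΣP(Jan 2015)·Q(Jan 2015) = 367.44×5 + 27915.57×3 + 361.88×2 = 1837.2 + 83746.71 + 723.76 = 86307.67
Index = 88076.53 / 86307.67 × 100 = 102.0495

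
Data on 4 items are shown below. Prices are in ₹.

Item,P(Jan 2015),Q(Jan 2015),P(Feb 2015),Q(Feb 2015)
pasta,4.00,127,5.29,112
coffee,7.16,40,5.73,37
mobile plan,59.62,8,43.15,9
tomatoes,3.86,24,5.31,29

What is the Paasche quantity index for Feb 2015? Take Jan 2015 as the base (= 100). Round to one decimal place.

Paasche quantity index uses current-period prices as weights.
ΣP(Feb 2015)·Q(Feb 2015) = 5.29×112 + 5.73×37 + 43.15×9 + 5.31×29 = 592.48 + 212.01 + 388.35 + 153.99 = 1346.83
ΣP(Feb 2015)·Q(Jan 2015) = 5.29×127 + 5.73×40 + 43.15×8 + 5.31×24 = 671.83 + 229.2 + 345.2 + 127.44 = 1373.67
Index = 1346.83 / 1373.67 × 100 = 98.0461

98.0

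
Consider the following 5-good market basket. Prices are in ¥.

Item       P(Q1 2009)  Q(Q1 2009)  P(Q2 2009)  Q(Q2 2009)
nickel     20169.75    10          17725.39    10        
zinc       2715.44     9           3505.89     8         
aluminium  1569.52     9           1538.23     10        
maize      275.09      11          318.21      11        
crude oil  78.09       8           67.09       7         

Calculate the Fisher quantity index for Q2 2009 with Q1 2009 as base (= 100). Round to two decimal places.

99.30

Laspeyres component (base-period weights):
ΣP(Q1 2009)Q(Q2 2009) = 20169.75×10 + 2715.44×8 + 1569.52×10 + 275.09×11 + 78.09×7 = 201697.5 + 21723.52 + 15695.2 + 3025.99 + 546.63 = 242688.84
ΣP(Q1 2009)Q(Q1 2009) = 20169.75×10 + 2715.44×9 + 1569.52×9 + 275.09×11 + 78.09×8 = 201697.5 + 24438.96 + 14125.68 + 3025.99 + 624.72 = 243912.85
L = 242688.84 / 243912.85 × 100 = 99.4982
Paasche component (current-period weights):
ΣP(Q2 2009)Q(Q2 2009) = 17725.39×10 + 3505.89×8 + 1538.23×10 + 318.21×11 + 67.09×7 = 177253.9 + 28047.12 + 15382.3 + 3500.31 + 469.63 = 224653.26
ΣP(Q2 2009)Q(Q1 2009) = 17725.39×10 + 3505.89×9 + 1538.23×9 + 318.21×11 + 67.09×8 = 177253.9 + 31553.01 + 13844.07 + 3500.31 + 536.72 = 226688.01
P = 224653.26 / 226688.01 × 100 = 99.1024
Fisher = √(L × P) = √(99.4982 × 99.1024) = 99.3001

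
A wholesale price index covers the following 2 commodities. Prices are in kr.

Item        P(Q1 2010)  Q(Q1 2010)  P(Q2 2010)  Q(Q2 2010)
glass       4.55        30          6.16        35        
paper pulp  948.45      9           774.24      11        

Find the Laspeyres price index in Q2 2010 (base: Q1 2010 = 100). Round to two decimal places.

82.48

Laspeyres price index uses base-period quantities as weights.
ΣP(Q2 2010)·Q(Q1 2010) = 6.16×30 + 774.24×9 = 184.8 + 6968.16 = 7152.96
ΣP(Q1 2010)·Q(Q1 2010) = 4.55×30 + 948.45×9 = 136.5 + 8536.05 = 8672.55
Index = 7152.96 / 8672.55 × 100 = 82.4782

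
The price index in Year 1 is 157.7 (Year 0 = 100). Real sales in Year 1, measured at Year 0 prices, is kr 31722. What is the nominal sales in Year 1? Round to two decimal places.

50025.59

Nominal = Real × (Index/100) = 31722 × (157.7/100)
        = 31722 × 1.577 = 50025.5940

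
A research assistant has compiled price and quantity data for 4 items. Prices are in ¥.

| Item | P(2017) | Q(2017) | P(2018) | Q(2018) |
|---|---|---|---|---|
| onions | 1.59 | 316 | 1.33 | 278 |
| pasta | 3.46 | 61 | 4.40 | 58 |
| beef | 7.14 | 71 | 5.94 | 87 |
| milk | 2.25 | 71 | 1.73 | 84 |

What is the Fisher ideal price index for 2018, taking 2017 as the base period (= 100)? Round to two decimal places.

88.97

Laspeyres component (base-period weights):
ΣP(2018)Q(2017) = 1.33×316 + 4.40×61 + 5.94×71 + 1.73×71 = 420.28 + 268.4 + 421.74 + 122.83 = 1233.25
ΣP(2017)Q(2017) = 1.59×316 + 3.46×61 + 7.14×71 + 2.25×71 = 502.44 + 211.06 + 506.94 + 159.75 = 1380.19
L = 1233.25 / 1380.19 × 100 = 89.3536
Paasche component (current-period weights):
ΣP(2018)Q(2018) = 1.33×278 + 4.40×58 + 5.94×87 + 1.73×84 = 369.74 + 255.2 + 516.78 + 145.32 = 1287.04
ΣP(2017)Q(2018) = 1.59×278 + 3.46×58 + 7.14×87 + 2.25×84 = 442.02 + 200.68 + 621.18 + 189 = 1452.88
P = 1287.04 / 1452.88 × 100 = 88.5854
Fisher = √(L × P) = √(89.3536 × 88.5854) = 88.9687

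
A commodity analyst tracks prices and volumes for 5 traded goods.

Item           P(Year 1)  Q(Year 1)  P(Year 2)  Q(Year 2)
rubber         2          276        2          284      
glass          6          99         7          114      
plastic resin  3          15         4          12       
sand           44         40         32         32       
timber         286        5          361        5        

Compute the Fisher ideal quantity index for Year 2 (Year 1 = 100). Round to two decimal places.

Laspeyres component (base-period weights):
ΣP(Year 1)Q(Year 2) = 2×284 + 6×114 + 3×12 + 44×32 + 286×5 = 568 + 684 + 36 + 1408 + 1430 = 4126
ΣP(Year 1)Q(Year 1) = 2×276 + 6×99 + 3×15 + 44×40 + 286×5 = 552 + 594 + 45 + 1760 + 1430 = 4381
L = 4126 / 4381 × 100 = 94.1794
Paasche component (current-period weights):
ΣP(Year 2)Q(Year 2) = 2×284 + 7×114 + 4×12 + 32×32 + 361×5 = 568 + 798 + 48 + 1024 + 1805 = 4243
ΣP(Year 2)Q(Year 1) = 2×276 + 7×99 + 4×15 + 32×40 + 361×5 = 552 + 693 + 60 + 1280 + 1805 = 4390
P = 4243 / 4390 × 100 = 96.6515
Fisher = √(L × P) = √(94.1794 × 96.6515) = 95.4074

95.41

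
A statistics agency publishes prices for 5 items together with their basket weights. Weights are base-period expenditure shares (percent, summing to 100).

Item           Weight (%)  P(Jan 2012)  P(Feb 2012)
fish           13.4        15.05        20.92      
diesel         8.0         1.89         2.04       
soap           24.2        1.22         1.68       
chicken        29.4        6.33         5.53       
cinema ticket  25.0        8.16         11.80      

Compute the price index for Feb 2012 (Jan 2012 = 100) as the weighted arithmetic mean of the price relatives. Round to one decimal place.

fish: 13.4 × (20.92/15.05) = 13.4 × 1.390033 = 18.6264
diesel: 8.0 × (2.04/1.89) = 8.0 × 1.079365 = 8.6349
soap: 24.2 × (1.68/1.22) = 24.2 × 1.377049 = 33.3246
chicken: 29.4 × (5.53/6.33) = 29.4 × 0.873618 = 25.6844
cinema ticket: 25.0 × (11.80/8.16) = 25.0 × 1.446078 = 36.1520
Index = Σ wᵢ·(p₁ᵢ/p₀ᵢ) = 18.6264 + 8.6349 + 33.3246 + 25.6844 + 36.1520 = 122.4223

122.4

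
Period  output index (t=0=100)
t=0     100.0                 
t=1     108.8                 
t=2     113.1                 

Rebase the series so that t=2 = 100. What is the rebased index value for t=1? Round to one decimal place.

Rebased(t=1) = 108.8 / 113.1 × 100 = 96.1981

96.2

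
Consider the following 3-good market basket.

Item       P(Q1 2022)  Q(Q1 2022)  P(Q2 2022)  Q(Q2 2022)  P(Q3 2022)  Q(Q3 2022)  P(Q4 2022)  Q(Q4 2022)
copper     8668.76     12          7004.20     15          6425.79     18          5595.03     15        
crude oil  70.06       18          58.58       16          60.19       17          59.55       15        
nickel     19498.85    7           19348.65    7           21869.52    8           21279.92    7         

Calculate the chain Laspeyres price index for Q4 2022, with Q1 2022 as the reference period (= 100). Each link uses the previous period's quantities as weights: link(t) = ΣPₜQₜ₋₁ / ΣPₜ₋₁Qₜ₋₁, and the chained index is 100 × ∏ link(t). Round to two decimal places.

Link Q1 2022→Q2 2022:
ΣP(Q2 2022)Q(Q1 2022) = 7004.20×12 + 58.58×18 + 19348.65×7 = 84050.4 + 1054.44 + 135440.55 = 220545.39
ΣP(Q1 2022)Q(Q1 2022) = 8668.76×12 + 70.06×18 + 19498.85×7 = 104025.12 + 1261.08 + 136491.95 = 241778.15
link = 220545.39/241778.15 = 0.912181
Link Q2 2022→Q3 2022:
ΣP(Q3 2022)Q(Q2 2022) = 6425.79×15 + 60.19×16 + 21869.52×7 = 96386.85 + 963.04 + 153086.64 = 250436.53
ΣP(Q2 2022)Q(Q2 2022) = 7004.20×15 + 58.58×16 + 19348.65×7 = 105063 + 937.28 + 135440.55 = 241440.83
link = 250436.53/241440.83 = 1.037258
Link Q3 2022→Q4 2022:
ΣP(Q4 2022)Q(Q3 2022) = 5595.03×18 + 59.55×17 + 21279.92×8 = 100710.54 + 1012.35 + 170239.36 = 271962.25
ΣP(Q3 2022)Q(Q3 2022) = 6425.79×18 + 60.19×17 + 21869.52×8 = 115664.22 + 1023.23 + 174956.16 = 291643.61
link = 271962.25/291643.61 = 0.932516
Chained index = 100 × 0.912181 × 1.037258 × 0.932516 = 88.2316

88.23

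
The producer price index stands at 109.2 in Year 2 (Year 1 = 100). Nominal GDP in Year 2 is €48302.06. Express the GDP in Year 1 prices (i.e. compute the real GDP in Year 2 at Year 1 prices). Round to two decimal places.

Real = Nominal ÷ (Index/100) = 48302.06 ÷ (109.2/100)
     = 48302.06 ÷ 1.092 = 44232.6557

44232.66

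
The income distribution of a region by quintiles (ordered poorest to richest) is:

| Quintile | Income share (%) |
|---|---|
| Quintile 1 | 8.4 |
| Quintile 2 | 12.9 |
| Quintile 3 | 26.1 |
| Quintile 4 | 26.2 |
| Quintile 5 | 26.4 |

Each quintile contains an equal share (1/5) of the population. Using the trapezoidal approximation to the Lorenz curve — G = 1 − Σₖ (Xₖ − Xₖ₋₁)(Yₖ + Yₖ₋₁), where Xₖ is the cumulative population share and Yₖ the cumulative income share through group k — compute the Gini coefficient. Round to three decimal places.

Cumulative income shares Yₖ: 0.0840, 0.2130, 0.4740, 0.7360, 1.0000
Σ (Xₖ−Xₖ₋₁)(Yₖ+Yₖ₋₁) = (1/5)(0.0840+0.0000) + (1/5)(0.2130+0.0840) + (1/5)(0.4740+0.2130) + (1/5)(0.7360+0.4740) + (1/5)(1.0000+0.7360)
  = 0.0168 + 0.0594 + 0.1374 + 0.2420 + 0.3472 = 0.8028
G = 1 − 0.8028 = 0.1972

0.197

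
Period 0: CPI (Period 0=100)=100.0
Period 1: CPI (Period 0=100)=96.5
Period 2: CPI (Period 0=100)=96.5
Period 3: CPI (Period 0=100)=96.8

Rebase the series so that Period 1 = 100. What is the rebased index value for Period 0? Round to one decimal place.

Rebased(Period 0) = 100.0 / 96.5 × 100 = 103.6269

103.6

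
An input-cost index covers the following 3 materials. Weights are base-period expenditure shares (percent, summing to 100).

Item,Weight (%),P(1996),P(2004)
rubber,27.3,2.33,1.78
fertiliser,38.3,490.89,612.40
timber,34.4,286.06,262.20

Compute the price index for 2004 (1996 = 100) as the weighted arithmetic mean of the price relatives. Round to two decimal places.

100.17

rubber: 27.3 × (1.78/2.33) = 27.3 × 0.763948 = 20.8558
fertiliser: 38.3 × (612.40/490.89) = 38.3 × 1.247530 = 47.7804
timber: 34.4 × (262.20/286.06) = 34.4 × 0.916591 = 31.5307
Index = Σ wᵢ·(p₁ᵢ/p₀ᵢ) = 20.8558 + 47.7804 + 31.5307 = 100.1669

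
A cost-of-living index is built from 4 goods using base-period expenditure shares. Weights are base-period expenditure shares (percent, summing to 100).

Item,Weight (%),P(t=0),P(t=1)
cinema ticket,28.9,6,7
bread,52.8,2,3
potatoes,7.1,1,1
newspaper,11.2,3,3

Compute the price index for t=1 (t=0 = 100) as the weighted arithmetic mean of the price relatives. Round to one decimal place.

cinema ticket: 28.9 × (7/6) = 28.9 × 1.166667 = 33.7167
bread: 52.8 × (3/2) = 52.8 × 1.500000 = 79.2000
potatoes: 7.1 × (1/1) = 7.1 × 1.000000 = 7.1000
newspaper: 11.2 × (3/3) = 11.2 × 1.000000 = 11.2000
Index = Σ wᵢ·(p₁ᵢ/p₀ᵢ) = 33.7167 + 79.2000 + 7.1000 + 11.2000 = 131.2167

131.2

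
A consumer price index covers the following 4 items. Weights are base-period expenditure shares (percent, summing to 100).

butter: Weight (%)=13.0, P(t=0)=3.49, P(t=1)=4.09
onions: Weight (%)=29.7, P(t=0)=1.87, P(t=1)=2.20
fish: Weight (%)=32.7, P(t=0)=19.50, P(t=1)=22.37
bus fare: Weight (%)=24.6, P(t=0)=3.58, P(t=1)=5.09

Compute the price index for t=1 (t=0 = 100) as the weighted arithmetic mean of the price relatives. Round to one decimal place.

122.7

butter: 13.0 × (4.09/3.49) = 13.0 × 1.171920 = 15.2350
onions: 29.7 × (2.20/1.87) = 29.7 × 1.176471 = 34.9412
fish: 32.7 × (22.37/19.50) = 32.7 × 1.147179 = 37.5128
bus fare: 24.6 × (5.09/3.58) = 24.6 × 1.421788 = 34.9760
Index = Σ wᵢ·(p₁ᵢ/p₀ᵢ) = 15.2350 + 34.9412 + 37.5128 + 34.9760 = 122.6649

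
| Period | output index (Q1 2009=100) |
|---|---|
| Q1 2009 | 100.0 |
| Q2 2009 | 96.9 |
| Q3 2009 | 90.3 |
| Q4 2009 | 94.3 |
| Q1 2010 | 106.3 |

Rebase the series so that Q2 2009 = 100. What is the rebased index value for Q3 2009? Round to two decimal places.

93.19

Rebased(Q3 2009) = 90.3 / 96.9 × 100 = 93.1889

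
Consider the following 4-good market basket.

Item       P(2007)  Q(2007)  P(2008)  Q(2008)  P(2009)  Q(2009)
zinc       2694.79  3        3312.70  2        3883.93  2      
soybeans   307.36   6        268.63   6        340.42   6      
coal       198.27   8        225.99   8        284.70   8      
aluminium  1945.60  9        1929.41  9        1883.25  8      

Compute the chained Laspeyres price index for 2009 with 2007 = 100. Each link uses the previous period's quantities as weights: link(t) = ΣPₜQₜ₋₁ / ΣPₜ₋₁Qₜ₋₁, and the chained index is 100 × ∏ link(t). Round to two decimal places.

112.13

Link 2007→2008:
ΣP(2008)Q(2007) = 3312.70×3 + 268.63×6 + 225.99×8 + 1929.41×9 = 9938.1 + 1611.78 + 1807.92 + 17364.69 = 30722.49
ΣP(2007)Q(2007) = 2694.79×3 + 307.36×6 + 198.27×8 + 1945.60×9 = 8084.37 + 1844.16 + 1586.16 + 17510.4 = 29025.09
link = 30722.49/29025.09 = 1.058480
Link 2008→2009:
ΣP(2009)Q(2008) = 3883.93×2 + 340.42×6 + 284.70×8 + 1883.25×9 = 7767.86 + 2042.52 + 2277.6 + 16949.25 = 29037.23
ΣP(2008)Q(2008) = 3312.70×2 + 268.63×6 + 225.99×8 + 1929.41×9 = 6625.4 + 1611.78 + 1807.92 + 17364.69 = 27409.79
link = 29037.23/27409.79 = 1.059374
Chained index = 100 × 1.058480 × 1.059374 = 112.1327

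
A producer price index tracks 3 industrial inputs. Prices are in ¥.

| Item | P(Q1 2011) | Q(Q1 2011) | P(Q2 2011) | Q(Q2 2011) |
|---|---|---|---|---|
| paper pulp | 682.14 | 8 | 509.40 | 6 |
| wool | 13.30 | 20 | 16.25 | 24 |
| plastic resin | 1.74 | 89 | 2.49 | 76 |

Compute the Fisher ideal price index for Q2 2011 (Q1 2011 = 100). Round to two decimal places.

Laspeyres component (base-period weights):
ΣP(Q2 2011)Q(Q1 2011) = 509.40×8 + 16.25×20 + 2.49×89 = 4075.2 + 325 + 221.61 = 4621.81
ΣP(Q1 2011)Q(Q1 2011) = 682.14×8 + 13.30×20 + 1.74×89 = 5457.12 + 266 + 154.86 = 5877.98
L = 4621.81 / 5877.98 × 100 = 78.6292
Paasche component (current-period weights):
ΣP(Q2 2011)Q(Q2 2011) = 509.40×6 + 16.25×24 + 2.49×76 = 3056.4 + 390 + 189.24 = 3635.64
ΣP(Q1 2011)Q(Q2 2011) = 682.14×6 + 13.30×24 + 1.74×76 = 4092.84 + 319.2 + 132.24 = 4544.28
P = 3635.64 / 4544.28 × 100 = 80.0048
Fisher = √(L × P) = √(78.6292 × 80.0048) = 79.3140

79.31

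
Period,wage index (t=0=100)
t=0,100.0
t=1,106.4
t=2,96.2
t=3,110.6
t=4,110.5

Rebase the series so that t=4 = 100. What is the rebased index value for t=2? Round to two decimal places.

87.06

Rebased(t=2) = 96.2 / 110.5 × 100 = 87.0588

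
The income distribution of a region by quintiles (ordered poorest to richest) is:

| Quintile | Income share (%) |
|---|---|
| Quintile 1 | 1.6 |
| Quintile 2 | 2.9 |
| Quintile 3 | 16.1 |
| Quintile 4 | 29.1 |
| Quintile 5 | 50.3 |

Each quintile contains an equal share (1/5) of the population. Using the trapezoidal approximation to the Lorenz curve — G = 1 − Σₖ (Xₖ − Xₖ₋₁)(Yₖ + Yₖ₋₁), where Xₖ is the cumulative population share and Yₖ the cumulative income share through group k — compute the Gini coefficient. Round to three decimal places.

0.494

Cumulative income shares Yₖ: 0.0160, 0.0450, 0.2060, 0.4970, 1.0000
Σ (Xₖ−Xₖ₋₁)(Yₖ+Yₖ₋₁) = (1/5)(0.0160+0.0000) + (1/5)(0.0450+0.0160) + (1/5)(0.2060+0.0450) + (1/5)(0.4970+0.2060) + (1/5)(1.0000+0.4970)
  = 0.0032 + 0.0122 + 0.0502 + 0.1406 + 0.2994 = 0.5056
G = 1 − 0.5056 = 0.4944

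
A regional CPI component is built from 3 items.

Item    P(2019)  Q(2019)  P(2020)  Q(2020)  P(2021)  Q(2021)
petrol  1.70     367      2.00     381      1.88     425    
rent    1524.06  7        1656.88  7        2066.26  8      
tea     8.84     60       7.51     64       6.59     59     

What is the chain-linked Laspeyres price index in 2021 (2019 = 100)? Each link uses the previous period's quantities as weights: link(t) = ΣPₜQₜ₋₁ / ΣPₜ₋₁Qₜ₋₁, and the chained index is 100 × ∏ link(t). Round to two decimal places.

131.37

Link 2019→2020:
ΣP(2020)Q(2019) = 2.00×367 + 1656.88×7 + 7.51×60 = 734 + 11598.16 + 450.6 = 12782.76
ΣP(2019)Q(2019) = 1.70×367 + 1524.06×7 + 8.84×60 = 623.9 + 10668.42 + 530.4 = 11822.72
link = 12782.76/11822.72 = 1.081203
Link 2020→2021:
ΣP(2021)Q(2020) = 1.88×381 + 2066.26×7 + 6.59×64 = 716.28 + 14463.82 + 421.76 = 15601.86
ΣP(2020)Q(2020) = 2.00×381 + 1656.88×7 + 7.51×64 = 762 + 11598.16 + 480.64 = 12840.8
link = 15601.86/12840.8 = 1.215022
Chained index = 100 × 1.081203 × 1.215022 = 131.3686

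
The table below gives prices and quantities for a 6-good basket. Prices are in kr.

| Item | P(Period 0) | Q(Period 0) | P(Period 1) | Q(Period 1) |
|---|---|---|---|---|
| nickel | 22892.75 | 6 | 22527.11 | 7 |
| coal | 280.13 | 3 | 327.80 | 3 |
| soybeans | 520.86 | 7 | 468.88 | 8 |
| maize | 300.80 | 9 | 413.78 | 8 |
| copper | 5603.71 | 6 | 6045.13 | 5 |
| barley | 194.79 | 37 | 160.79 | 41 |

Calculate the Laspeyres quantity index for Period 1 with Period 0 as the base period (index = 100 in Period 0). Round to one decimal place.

109.9

Laspeyres quantity index uses base-period prices as weights.
ΣP(Period 0)·Q(Period 1) = 22892.75×7 + 280.13×3 + 520.86×8 + 300.80×8 + 5603.71×5 + 194.79×41 = 160249.25 + 840.39 + 4166.88 + 2406.4 + 28018.55 + 7986.39 = 203667.86
ΣP(Period 0)·Q(Period 0) = 22892.75×6 + 280.13×3 + 520.86×7 + 300.80×9 + 5603.71×6 + 194.79×37 = 137356.5 + 840.39 + 3646.02 + 2707.2 + 33622.26 + 7207.23 = 185379.6
Index = 203667.86 / 185379.6 × 100 = 109.8653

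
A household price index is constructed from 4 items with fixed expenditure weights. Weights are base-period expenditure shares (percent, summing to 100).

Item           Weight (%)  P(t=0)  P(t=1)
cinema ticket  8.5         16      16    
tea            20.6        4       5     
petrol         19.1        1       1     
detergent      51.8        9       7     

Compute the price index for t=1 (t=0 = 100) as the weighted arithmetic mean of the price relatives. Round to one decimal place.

93.6

cinema ticket: 8.5 × (16/16) = 8.5 × 1.000000 = 8.5000
tea: 20.6 × (5/4) = 20.6 × 1.250000 = 25.7500
petrol: 19.1 × (1/1) = 19.1 × 1.000000 = 19.1000
detergent: 51.8 × (7/9) = 51.8 × 0.777778 = 40.2889
Index = Σ wᵢ·(p₁ᵢ/p₀ᵢ) = 8.5000 + 25.7500 + 19.1000 + 40.2889 = 93.6389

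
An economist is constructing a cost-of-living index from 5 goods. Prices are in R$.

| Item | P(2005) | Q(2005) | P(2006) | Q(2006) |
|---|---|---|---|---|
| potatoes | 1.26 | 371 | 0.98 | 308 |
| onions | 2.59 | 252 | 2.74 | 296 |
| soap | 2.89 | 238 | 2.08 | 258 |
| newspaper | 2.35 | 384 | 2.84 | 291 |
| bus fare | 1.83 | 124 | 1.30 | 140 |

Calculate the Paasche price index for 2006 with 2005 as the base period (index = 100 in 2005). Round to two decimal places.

Paasche price index uses current-period quantities as weights.
ΣP(2006)·Q(2006) = 0.98×308 + 2.74×296 + 2.08×258 + 2.84×291 + 1.30×140 = 301.84 + 811.04 + 536.64 + 826.44 + 182 = 2657.96
ΣP(2005)·Q(2006) = 1.26×308 + 2.59×296 + 2.89×258 + 2.35×291 + 1.83×140 = 388.08 + 766.64 + 745.62 + 683.85 + 256.2 = 2840.39
Index = 2657.96 / 2840.39 × 100 = 93.5773

93.58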